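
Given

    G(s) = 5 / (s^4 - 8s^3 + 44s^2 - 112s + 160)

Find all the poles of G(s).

s = 2 ± 2j, 2 ± 4j

The poles are the roots of the denominator s^4 - 8s^3 + 44s^2 - 112s + 160 = 0.
No real roots exist; factor into two real quadratics: (s^2 - 4s + 8)(s^2 - 4s + 20) = 0.
Each quadratic gives a conjugate pair via the quadratic formula.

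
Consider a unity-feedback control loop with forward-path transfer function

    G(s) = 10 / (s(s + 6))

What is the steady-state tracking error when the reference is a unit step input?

e_ss = 0

G(s) has one pole at the origin.
This is a Type 1 system; for a step input the steady-state error is zero.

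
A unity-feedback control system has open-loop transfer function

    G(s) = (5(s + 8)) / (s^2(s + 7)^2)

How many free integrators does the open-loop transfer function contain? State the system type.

Type 2

The denominator has 2 factors of s at the origin (free integrators), so this is a Type 2 system.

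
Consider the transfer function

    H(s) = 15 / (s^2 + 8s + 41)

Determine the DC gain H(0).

H(0) = 15/41 ≈ 0.3659

Set s = 0: H(0) = (15) / (41) = 15/41.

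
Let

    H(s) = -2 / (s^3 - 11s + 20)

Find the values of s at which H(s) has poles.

The poles are the roots of the denominator s^3 - 11s + 20 = 0.
Trying s = -4: the polynomial evaluates to 0, so (s + 4) is a factor.
Dividing out leaves s^2 - 4s + 5 = 0.
The quadratic formula then gives s = 2 ± 1j.

s = -4, 2 ± j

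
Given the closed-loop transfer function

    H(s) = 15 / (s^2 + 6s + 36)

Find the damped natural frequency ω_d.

ω_d ≈ 5.196 rad/s

Comparing s^2 + 6s + 36 to s^2 + 2ζωₙs + ωₙ²: ωₙ = 6 rad/s and ζ = 6/(2·6) = 0.5.
ζωₙ = 6/2 = 3, so ω_d = ωₙ√(1−ζ²) = √(ωₙ² − (ζωₙ)²) = √(36 − 3²) = √27 ≈ 5.196 rad/s.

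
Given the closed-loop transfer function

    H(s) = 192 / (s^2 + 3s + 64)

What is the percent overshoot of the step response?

%OS ≈ 54.9%

Comparing s^2 + 3s + 64 to s^2 + 2ζωₙs + ωₙ²: ωₙ = 8 rad/s and ζ = 3/(2·8) = 0.1875.
%OS = 100·exp(−πζ/√(1−ζ²)) = 100·exp(−π·0.1875/√(1−0.1875²)) ≈ 54.9%.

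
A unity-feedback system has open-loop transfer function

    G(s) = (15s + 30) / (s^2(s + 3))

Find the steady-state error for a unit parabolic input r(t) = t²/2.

e_ss = 0.1000

G(s) has 2 poles at the origin.
This is a Type 2 system. Ka = lim_{s→0} s^2·G(s) = 30/3 = 10.
e_ss = 1/Ka = 1/(10) = 1/10 ≈ 0.1000.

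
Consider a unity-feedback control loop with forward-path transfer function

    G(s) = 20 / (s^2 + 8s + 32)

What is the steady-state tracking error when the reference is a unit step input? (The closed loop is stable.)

G(s) has no poles at the origin.
This is a Type 0 system. Kp = lim_{s→0} G(s) = 20/32 = 5/8.
e_ss = 1/(1 + Kp) = 1/(1 + 5/8) = 8/13 ≈ 0.6154.

e_ss = 0.6154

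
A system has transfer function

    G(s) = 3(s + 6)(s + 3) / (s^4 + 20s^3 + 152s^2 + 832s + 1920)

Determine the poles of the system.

The poles are the roots of the denominator s^4 + 20s^3 + 152s^2 + 832s + 1920 = 0.
Trying s = -4: the polynomial evaluates to 0, so (s + 4) is a factor.
Dividing out leaves s^3 + 16s^2 + 88s + 480 = 0.
This factors further as (s^2 + 4s + 40)(s + 12) = 0.

s = -2 + 6j, -2 - 6j, -4, -12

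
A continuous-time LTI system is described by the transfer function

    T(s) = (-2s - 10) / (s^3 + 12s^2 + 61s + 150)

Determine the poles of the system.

The poles are the roots of the denominator s^3 + 12s^2 + 61s + 150 = 0.
Trying s = -6: the polynomial evaluates to 0, so (s + 6) is a factor.
Dividing out leaves s^2 + 6s + 25 = 0.
The quadratic formula then gives s = -3 ± 4j.

s = -3 ± 4j, -6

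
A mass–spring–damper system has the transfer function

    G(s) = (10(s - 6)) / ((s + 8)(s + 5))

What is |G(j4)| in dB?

Substitute s = j4: numerator = -60 + j40, denominator = 24 + j52.
|G(j4)| = |-60 + j40| / |24 + j52| = 72.111 / 57.271 ≈ 1.259.
In decibels: 20·log₁₀(1.259) ≈ 2.00 dB.

|G(j4)|_dB ≈ 2.00 dB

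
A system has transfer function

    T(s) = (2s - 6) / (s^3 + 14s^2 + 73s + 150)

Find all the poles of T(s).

s = -4 ± 3j, -6

The poles are the roots of the denominator s^3 + 14s^2 + 73s + 150 = 0.
Trying s = -6: the polynomial evaluates to 0, so (s + 6) is a factor.
Dividing out leaves s^2 + 8s + 25 = 0.
The quadratic formula then gives s = -4 ± 3j.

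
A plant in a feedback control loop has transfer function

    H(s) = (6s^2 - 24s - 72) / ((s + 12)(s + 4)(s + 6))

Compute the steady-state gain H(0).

H(0) = -1/4 ≈ -0.2500

Set s = 0: H(0) = (-72) / (288) = -1/4.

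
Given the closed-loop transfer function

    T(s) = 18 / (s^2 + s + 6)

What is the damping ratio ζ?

ζ ≈ 0.2041

Compare the denominator to the standard form s^2 + 2ζωₙs + ωₙ².
ωₙ² = 6, so ωₙ = √6 ≈ 2.449 rad/s.
2ζωₙ = 1, so ζ = 1/(2·√6) ≈ 0.2041.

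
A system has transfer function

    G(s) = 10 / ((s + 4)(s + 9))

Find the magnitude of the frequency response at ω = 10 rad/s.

Substitute s = j10: numerator = 10, denominator = -64 + j130.
|G(j10)| = |10| / |-64 + j130| = 10 / 144.90 ≈ 0.06901.

|G(j10)| ≈ 0.06901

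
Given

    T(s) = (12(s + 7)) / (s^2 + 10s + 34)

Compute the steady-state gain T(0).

T(0) = 42/17 ≈ 2.471

At s = 0 each factor (s + a) contributes a and each (s^2 + bs + c) contributes c.
T(0) = 12·(7) / ((34)) = 84/34 = 42/17.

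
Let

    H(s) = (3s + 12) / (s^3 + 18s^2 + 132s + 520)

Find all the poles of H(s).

s = -4 + 6j, -4 - 6j, -10

The poles are the roots of the denominator s^3 + 18s^2 + 132s + 520 = 0.
Trying s = -10: the polynomial evaluates to 0, so (s + 10) is a factor.
Dividing out leaves s^2 + 8s + 52 = 0.
The quadratic formula then gives s = -4 ± 6j.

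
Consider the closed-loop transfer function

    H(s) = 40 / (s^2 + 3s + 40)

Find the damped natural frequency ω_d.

ω_d ≈ 6.144 rad/s

Comparing s^2 + 3s + 40 to s^2 + 2ζωₙs + ωₙ²: ωₙ = √40 ≈ 6.325 rad/s and ζ = 3/(2·√40) ≈ 0.2372.
ζωₙ = 3/2 = 1.5, so ω_d = ωₙ√(1−ζ²) = √(ωₙ² − (ζωₙ)²) = √(40 − 1.5²) = √37.75 ≈ 6.144 rad/s.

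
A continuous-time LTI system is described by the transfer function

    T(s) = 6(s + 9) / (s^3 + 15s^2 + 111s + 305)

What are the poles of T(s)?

The poles are the roots of the denominator s^3 + 15s^2 + 111s + 305 = 0.
Trying s = -5: the polynomial evaluates to 0, so (s + 5) is a factor.
Dividing out leaves s^2 + 10s + 61 = 0.
The quadratic formula then gives s = -5 ± 6j.

s = -5 + 6j, -5 - 6j, -5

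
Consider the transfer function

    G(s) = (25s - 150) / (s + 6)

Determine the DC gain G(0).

G(0) = -25

Set s = 0: G(0) = (-150) / (6) = -25.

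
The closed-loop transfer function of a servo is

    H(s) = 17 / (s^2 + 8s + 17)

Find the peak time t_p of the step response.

Comparing s^2 + 8s + 17 to s^2 + 2ζωₙs + ωₙ²: ωₙ = √17 ≈ 4.123 rad/s and ζ = 8/(2·√17) ≈ 0.9701.
ζωₙ = 8/2 = 4, so ω_d = ωₙ√(1−ζ²) = √(ωₙ² − (ζωₙ)²) = √(17 − 4²) = √1 = 1 rad/s.
t_p = π/ω_d = π/1 ≈ 3.142 s.

t_p ≈ 3.142 s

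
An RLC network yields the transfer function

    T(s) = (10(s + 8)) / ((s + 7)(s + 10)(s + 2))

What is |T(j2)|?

|T(j2)| ≈ 0.3927

Substitute s = j2: numerator = 80 + j20, denominator = 64 + j200.
|T(j2)| = |80 + j20| / |64 + j200| = 82.462 / 209.99 ≈ 0.3927.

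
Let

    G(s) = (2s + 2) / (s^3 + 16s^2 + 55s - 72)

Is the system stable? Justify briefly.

The denominator s^3 + 16s^2 + 55s - 72 factors as (s + 9)(s - 1)(s + 8), giving poles at s = -9, 1, -8.
Since the pole(s) at s = 1 lie in the right half-plane, the system is unstable.

unstable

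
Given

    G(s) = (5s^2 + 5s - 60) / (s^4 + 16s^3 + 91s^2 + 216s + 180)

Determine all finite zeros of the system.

s = 3, -4

Set the numerator to zero: 5s^2 + 5s - 60 = 0, i.e. 5·(s^2 + s - 12) = 0.
Factoring: (s - 3)(s + 4) = 0.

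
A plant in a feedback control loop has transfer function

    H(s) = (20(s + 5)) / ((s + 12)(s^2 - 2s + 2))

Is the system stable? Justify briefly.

unstable

The poles can be read from the denominator factors: s = -12, 1 ± j.
Since the pole(s) at s = 1 + j, 1 - j lie in the right half-plane, the system is unstable.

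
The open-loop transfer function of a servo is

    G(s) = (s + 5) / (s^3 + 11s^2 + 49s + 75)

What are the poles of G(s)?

The poles are the roots of the denominator s^3 + 11s^2 + 49s + 75 = 0.
Trying s = -3: the polynomial evaluates to 0, so (s + 3) is a factor.
Dividing out leaves s^2 + 8s + 25 = 0.
The quadratic formula then gives s = -4 ± 3j.

s = -4 ± 3j, -3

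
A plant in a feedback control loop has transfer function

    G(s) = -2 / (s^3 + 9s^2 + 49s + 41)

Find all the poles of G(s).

The poles are the roots of the denominator s^3 + 9s^2 + 49s + 41 = 0.
Trying s = -1: the polynomial evaluates to 0, so (s + 1) is a factor.
Dividing out leaves s^2 + 8s + 41 = 0.
The quadratic formula then gives s = -4 ± 5j.

s = -4 ± 5j, -1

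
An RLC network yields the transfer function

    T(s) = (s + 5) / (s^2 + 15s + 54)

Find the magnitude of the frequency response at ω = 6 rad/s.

Substitute s = j6: numerator = 5 + j6, denominator = 18 + j90.
|T(j6)| = |5 + j6| / |18 + j90| = 7.8102 / 91.782 ≈ 0.08510.

|T(j6)| ≈ 0.08510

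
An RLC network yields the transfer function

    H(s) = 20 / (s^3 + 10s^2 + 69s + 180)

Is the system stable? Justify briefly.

The denominator s^3 + 10s^2 + 69s + 180 factors as (s^2 + 6s + 45)(s + 4), giving poles at s = -3 ± 6j, -4.
Since all poles lie strictly in the left half-plane, the system is stable.

stable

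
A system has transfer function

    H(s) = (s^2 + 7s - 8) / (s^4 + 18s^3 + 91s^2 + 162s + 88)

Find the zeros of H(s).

s = -8, 1

Set the numerator to zero: s^2 + 7s - 8 = 0.
Factoring: (s + 8)(s - 1) = 0.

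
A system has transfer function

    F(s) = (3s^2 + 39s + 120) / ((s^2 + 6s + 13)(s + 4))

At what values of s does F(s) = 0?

Set the numerator to zero: 3s^2 + 39s + 120 = 0, i.e. 3·(s^2 + 13s + 40) = 0.
Factoring: (s + 5)(s + 8) = 0.

s = -5, -8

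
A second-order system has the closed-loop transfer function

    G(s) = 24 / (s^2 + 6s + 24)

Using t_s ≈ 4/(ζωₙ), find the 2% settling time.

t_s ≈ 1.333 s

Comparing s^2 + 6s + 24 to s^2 + 2ζωₙs + ωₙ²: ωₙ = √24 ≈ 4.899 rad/s and ζ = 6/(2·√24) ≈ 0.6124.
ζωₙ = 6/2 = 3, so t_s ≈ 4/(ζωₙ) = 4/3 ≈ 1.333 s.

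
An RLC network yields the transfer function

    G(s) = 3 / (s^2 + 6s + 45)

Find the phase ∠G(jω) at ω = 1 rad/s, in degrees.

At s = j1: numerator = 3, denominator = 44 + j6.
∠G = ∠num − ∠den = 0° − (7.7652°) = -7.765°.

∠G(j1) ≈ -7.765°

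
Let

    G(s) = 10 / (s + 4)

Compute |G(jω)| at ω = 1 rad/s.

|G(j1)| ≈ 2.425

Substitute s = j1: numerator = 10, denominator = 4 + j1.
|G(j1)| = |10| / |4 + j1| = 10 / 4.1231 ≈ 2.425.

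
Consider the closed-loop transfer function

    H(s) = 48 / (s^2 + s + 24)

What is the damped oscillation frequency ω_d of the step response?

Comparing s^2 + s + 24 to s^2 + 2ζωₙs + ωₙ²: ωₙ = √24 ≈ 4.899 rad/s and ζ = 1/(2·√24) ≈ 0.1021.
ζωₙ = 1/2 = 0.5, so ω_d = ωₙ√(1−ζ²) = √(ωₙ² − (ζωₙ)²) = √(24 − 0.5²) = √23.75 ≈ 4.873 rad/s.

ω_d ≈ 4.873 rad/s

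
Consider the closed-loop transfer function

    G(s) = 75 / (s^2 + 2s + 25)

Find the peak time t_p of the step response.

t_p ≈ 0.6413 s

Comparing s^2 + 2s + 25 to s^2 + 2ζωₙs + ωₙ²: ωₙ = 5 rad/s and ζ = 2/(2·5) = 0.2.
ζωₙ = 2/2 = 1, so ω_d = ωₙ√(1−ζ²) = √(ωₙ² − (ζωₙ)²) = √(25 − 1²) = √24 ≈ 4.899 rad/s.
t_p = π/ω_d = π/4.899 ≈ 0.6413 s.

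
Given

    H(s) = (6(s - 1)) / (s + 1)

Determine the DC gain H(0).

Set s = 0: H(0) = (-6) / (1) = -6.

H(0) = -6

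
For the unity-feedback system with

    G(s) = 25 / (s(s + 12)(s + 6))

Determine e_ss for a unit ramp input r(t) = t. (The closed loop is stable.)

e_ss = 2.880

G(s) has one pole at the origin.
This is a Type 1 system. Kv = lim_{s→0} s·G(s) = 25/72.
e_ss = 1/Kv = 1/(25/72) = 72/25 ≈ 2.880.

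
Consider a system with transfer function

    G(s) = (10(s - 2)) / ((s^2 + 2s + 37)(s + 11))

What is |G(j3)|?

Substitute s = j3: numerator = -20 + j30, denominator = 290 + j150.
|G(j3)| = |-20 + j30| / |290 + j150| = 36.056 / 326.50 ≈ 0.1104.

|G(j3)| ≈ 0.1104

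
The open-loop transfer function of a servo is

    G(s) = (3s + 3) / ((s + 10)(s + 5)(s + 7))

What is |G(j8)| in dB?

|G(j8)|_dB ≈ -34.5 dB

Substitute s = j8: numerator = 3 + j24, denominator = -1058 + j728.
|G(j8)| = |3 + j24| / |-1058 + j728| = 24.187 / 1284.3 ≈ 0.01883.
In decibels: 20·log₁₀(0.01883) ≈ -34.5 dB.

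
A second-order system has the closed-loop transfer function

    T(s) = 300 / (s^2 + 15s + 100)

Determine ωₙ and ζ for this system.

ωₙ = 10 rad/s, ζ = 0.75

Compare the denominator to the standard form s^2 + 2ζωₙs + ωₙ².
ωₙ² = 100, so ωₙ = 10 rad/s.
2ζωₙ = 15, so ζ = 15/(2·10) = 0.75.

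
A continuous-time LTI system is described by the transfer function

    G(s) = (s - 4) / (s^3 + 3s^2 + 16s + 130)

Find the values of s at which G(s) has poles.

The poles are the roots of the denominator s^3 + 3s^2 + 16s + 130 = 0.
Trying s = -5: the polynomial evaluates to 0, so (s + 5) is a factor.
Dividing out leaves s^2 - 2s + 26 = 0.
The quadratic formula then gives s = 1 ± 5j.

s = 1 ± 5j, -5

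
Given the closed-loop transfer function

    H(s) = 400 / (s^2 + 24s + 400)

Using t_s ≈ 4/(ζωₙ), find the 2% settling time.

t_s ≈ 0.3333 s

Comparing s^2 + 24s + 400 to s^2 + 2ζωₙs + ωₙ²: ωₙ = 20 rad/s and ζ = 24/(2·20) = 0.6.
ζωₙ = 24/2 = 12, so t_s ≈ 4/(ζωₙ) = 4/12 ≈ 0.3333 s.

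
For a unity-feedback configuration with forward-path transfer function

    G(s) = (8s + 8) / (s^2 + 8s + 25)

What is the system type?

The denominator has no factor of s at the origin — no free integrator — so this is a Type 0 system.

Type 0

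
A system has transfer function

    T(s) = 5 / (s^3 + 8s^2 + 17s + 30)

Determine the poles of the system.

s = -1 + 2j, -1 - 2j, -6

The poles are the roots of the denominator s^3 + 8s^2 + 17s + 30 = 0.
Trying s = -6: the polynomial evaluates to 0, so (s + 6) is a factor.
Dividing out leaves s^2 + 2s + 5 = 0.
The quadratic formula then gives s = -1 ± 2j.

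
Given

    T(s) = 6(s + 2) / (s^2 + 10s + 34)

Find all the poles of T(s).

The poles are the roots of the denominator s^2 + 10s + 34 = 0.
Using the quadratic formula: s = (-10 ± √(-36))/2 = -5 ± 3j.

s = -5 ± 3j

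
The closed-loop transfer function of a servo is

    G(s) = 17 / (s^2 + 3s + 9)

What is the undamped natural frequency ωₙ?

Compare the denominator to the standard form s^2 + 2ζωₙs + ωₙ².
ωₙ² = 9, so ωₙ = 3 rad/s.

ωₙ = 3 rad/s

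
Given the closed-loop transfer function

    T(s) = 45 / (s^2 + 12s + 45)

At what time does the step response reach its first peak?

Comparing s^2 + 12s + 45 to s^2 + 2ζωₙs + ωₙ²: ωₙ = √45 ≈ 6.708 rad/s and ζ = 12/(2·√45) ≈ 0.8944.
ζωₙ = 12/2 = 6, so ω_d = ωₙ√(1−ζ²) = √(ωₙ² − (ζωₙ)²) = √(45 − 6²) = √9 = 3 rad/s.
t_p = π/ω_d = π/3 ≈ 1.047 s.

t_p ≈ 1.047 s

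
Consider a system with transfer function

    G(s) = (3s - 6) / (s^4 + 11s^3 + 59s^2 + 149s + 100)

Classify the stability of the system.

stable

The denominator s^4 + 11s^3 + 59s^2 + 149s + 100 factors as (s + 4)(s^2 + 6s + 25)(s + 1), giving poles at s = -4, -3 + 4j, -3 - 4j, -1.
Since all poles lie strictly in the left half-plane, the system is stable.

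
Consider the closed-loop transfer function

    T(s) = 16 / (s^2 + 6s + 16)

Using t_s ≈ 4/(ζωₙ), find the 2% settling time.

t_s ≈ 1.333 s

Comparing s^2 + 6s + 16 to s^2 + 2ζωₙs + ωₙ²: ωₙ = 4 rad/s and ζ = 6/(2·4) = 0.75.
ζωₙ = 6/2 = 3, so t_s ≈ 4/(ζωₙ) = 4/3 ≈ 1.333 s.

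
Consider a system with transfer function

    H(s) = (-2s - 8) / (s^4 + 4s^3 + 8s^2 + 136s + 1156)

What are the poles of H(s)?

The poles are the roots of the denominator s^4 + 4s^3 + 8s^2 + 136s + 1156 = 0.
No real roots exist; factor into two real quadratics: (s^2 + 10s + 34)(s^2 - 6s + 34) = 0.
Each quadratic gives a conjugate pair via the quadratic formula.

s = -5 ± 3j, 3 ± 5j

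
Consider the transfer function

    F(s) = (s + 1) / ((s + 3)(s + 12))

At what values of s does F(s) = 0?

s = -1

Set the numerator to zero: s + 1 = 0.
So s = -1.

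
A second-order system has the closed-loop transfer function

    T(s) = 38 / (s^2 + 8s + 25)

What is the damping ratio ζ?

Compare the denominator to the standard form s^2 + 2ζωₙs + ωₙ².
ωₙ² = 25, so ωₙ = 5 rad/s.
2ζωₙ = 8, so ζ = 8/(2·5) = 0.8.
With ζ = 0.8 the response is underdamped.

ζ = 0.8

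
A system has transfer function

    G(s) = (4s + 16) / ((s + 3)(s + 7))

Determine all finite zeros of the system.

Set the numerator to zero: 4s + 16 = 0, i.e. 4·(s + 4) = 0.
So s = -4.

s = -4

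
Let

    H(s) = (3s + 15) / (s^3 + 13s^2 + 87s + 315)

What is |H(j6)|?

|H(j6)| ≈ 0.06849

Substitute s = j6: numerator = 15 + j18, denominator = -153 + j306.
|H(j6)| = |15 + j18| / |-153 + j306| = 23.431 / 342.12 ≈ 0.06849.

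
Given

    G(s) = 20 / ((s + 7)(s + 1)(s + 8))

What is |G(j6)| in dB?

|G(j6)|_dB ≈ -29.0 dB

Substitute s = j6: numerator = 20, denominator = -520 + j210.
|G(j6)| = |20| / |-520 + j210| = 20 / 560.80 ≈ 0.03566.
In decibels: 20·log₁₀(0.03566) ≈ -29.0 dB.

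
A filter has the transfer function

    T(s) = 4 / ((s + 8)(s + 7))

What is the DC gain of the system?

T(0) = 1/14 ≈ 0.07143

At s = 0 each factor (s + a) contributes a and each (s^2 + bs + c) contributes c.
T(0) = 4·1 / ((8) · (7)) = 4/56 = 1/14.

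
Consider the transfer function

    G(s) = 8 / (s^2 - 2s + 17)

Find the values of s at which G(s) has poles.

The poles are the roots of the denominator s^2 - 2s + 17 = 0.
Using the quadratic formula: s = (2 ± √(-64))/2 = 1 ± 4j.

s = 1 ± 4j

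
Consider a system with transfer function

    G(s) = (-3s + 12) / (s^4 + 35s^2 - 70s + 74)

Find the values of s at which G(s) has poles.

The poles are the roots of the denominator s^4 + 35s^2 - 70s + 74 = 0.
No real roots exist; factor into two real quadratics: (s^2 - 2s + 2)(s^2 + 2s + 37) = 0.
Each quadratic gives a conjugate pair via the quadratic formula.

s = 1 ± j, -1 ± 6j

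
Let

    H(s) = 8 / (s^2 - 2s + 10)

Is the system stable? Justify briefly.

The denominator s^2 - 2s + 10 factors as (s^2 - 2s + 10), giving poles at s = 1 + 3j, 1 - 3j.
Since the pole(s) at s = 1 ± 3j lie in the right half-plane, the system is unstable.

unstable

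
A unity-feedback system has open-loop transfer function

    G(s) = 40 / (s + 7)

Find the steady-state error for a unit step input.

e_ss = 0.1489

G(s) has no poles at the origin.
This is a Type 0 system. Kp = lim_{s→0} G(s) = 40/7.
e_ss = 1/(1 + Kp) = 1/(1 + 40/7) = 7/47 ≈ 0.1489.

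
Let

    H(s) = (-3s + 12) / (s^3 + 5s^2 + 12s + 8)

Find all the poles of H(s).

s = -2 ± 2j, -1

The poles are the roots of the denominator s^3 + 5s^2 + 12s + 8 = 0.
Trying s = -1: the polynomial evaluates to 0, so (s + 1) is a factor.
Dividing out leaves s^2 + 4s + 8 = 0.
The quadratic formula then gives s = -2 ± 2j.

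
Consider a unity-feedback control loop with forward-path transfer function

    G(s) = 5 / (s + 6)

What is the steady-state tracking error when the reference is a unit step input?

G(s) has no poles at the origin.
This is a Type 0 system. Kp = lim_{s→0} G(s) = 5/6.
e_ss = 1/(1 + Kp) = 1/(1 + 5/6) = 6/11 ≈ 0.5455.

e_ss = 0.5455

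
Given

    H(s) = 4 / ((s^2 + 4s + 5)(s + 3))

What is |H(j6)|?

|H(j6)| ≈ 0.01521

Substitute s = j6: numerator = 4, denominator = -237 - j114.
|H(j6)| = |4| / |-237 - j114| = 4 / 262.99 ≈ 0.01521.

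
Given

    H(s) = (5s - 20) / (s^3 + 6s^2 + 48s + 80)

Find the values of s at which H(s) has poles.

s = -2 ± 6j, -2

The poles are the roots of the denominator s^3 + 6s^2 + 48s + 80 = 0.
Trying s = -2: the polynomial evaluates to 0, so (s + 2) is a factor.
Dividing out leaves s^2 + 4s + 40 = 0.
The quadratic formula then gives s = -2 ± 6j.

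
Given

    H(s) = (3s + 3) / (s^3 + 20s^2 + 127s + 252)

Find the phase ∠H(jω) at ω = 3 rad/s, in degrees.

∠H(j3) ≈ -6.938°

At s = j3: numerator = 3 + j9, denominator = 72 + j354.
∠H = ∠num − ∠den = 71.565° − (78.503°) = -6.938°.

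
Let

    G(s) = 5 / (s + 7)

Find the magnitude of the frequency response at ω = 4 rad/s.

Substitute s = j4: numerator = 5, denominator = 7 + j4.
|G(j4)| = |5| / |7 + j4| = 5 / 8.0623 ≈ 0.6202.

|G(j4)| ≈ 0.6202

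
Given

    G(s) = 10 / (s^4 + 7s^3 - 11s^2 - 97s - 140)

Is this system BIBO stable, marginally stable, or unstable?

The denominator s^4 + 7s^3 - 11s^2 - 97s - 140 factors as (s^2 + 4s + 5)(s - 4)(s + 7), giving poles at s = -2 ± j, 4, -7.
Since the pole(s) at s = 4 lie in the right half-plane, the system is unstable.

unstable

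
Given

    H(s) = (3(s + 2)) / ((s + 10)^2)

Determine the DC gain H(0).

H(0) = 3/50 ≈ 0.06000

At s = 0 each factor (s + a) contributes a and each (s^2 + bs + c) contributes c.
H(0) = 3·(2) / ((10) · (10)) = 6/100 = 3/50.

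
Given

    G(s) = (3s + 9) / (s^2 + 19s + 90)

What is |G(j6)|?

|G(j6)| ≈ 0.1595

Substitute s = j6: numerator = 9 + j18, denominator = 54 + j114.
|G(j6)| = |9 + j18| / |54 + j114| = 20.125 / 126.14 ≈ 0.1595.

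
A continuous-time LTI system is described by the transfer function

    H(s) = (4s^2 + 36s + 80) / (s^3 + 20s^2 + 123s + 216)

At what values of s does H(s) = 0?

s = -5, -4

Set the numerator to zero: 4s^2 + 36s + 80 = 0, i.e. 4·(s^2 + 9s + 20) = 0.
Factoring: (s + 5)(s + 4) = 0.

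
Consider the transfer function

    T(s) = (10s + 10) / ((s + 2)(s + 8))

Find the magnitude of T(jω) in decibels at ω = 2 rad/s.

|T(j2)|_dB ≈ -0.366 dB

Substitute s = j2: numerator = 10 + j20, denominator = 12 + j20.
|T(j2)| = |10 + j20| / |12 + j20| = 22.361 / 23.324 ≈ 0.9587.
In decibels: 20·log₁₀(0.9587) ≈ -0.366 dB.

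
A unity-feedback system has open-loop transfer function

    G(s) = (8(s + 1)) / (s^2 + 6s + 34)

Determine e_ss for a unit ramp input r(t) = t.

G(s) has no poles at the origin.
This is a Type 0 system; Kv = lim_{s→0} s·G(s) = 0, so the steady-state error for a ramp input is infinite.

e_ss = ∞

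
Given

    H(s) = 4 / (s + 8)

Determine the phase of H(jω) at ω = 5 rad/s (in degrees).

At s = j5: numerator = 4, denominator = 8 + j5.
∠H = ∠num − ∠den = 0° − (32.005°) = -32.01°.

∠H(j5) ≈ -32.01°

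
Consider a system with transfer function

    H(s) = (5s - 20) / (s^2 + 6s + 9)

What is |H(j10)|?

|H(j10)| ≈ 0.4941

Substitute s = j10: numerator = -20 + j50, denominator = -91 + j60.
|H(j10)| = |-20 + j50| / |-91 + j60| = 53.852 / 109 ≈ 0.4941.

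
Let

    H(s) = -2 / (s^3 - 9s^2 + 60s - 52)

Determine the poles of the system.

s = 4 ± 6j, 1

The poles are the roots of the denominator s^3 - 9s^2 + 60s - 52 = 0.
Trying s = 1: the polynomial evaluates to 0, so (s - 1) is a factor.
Dividing out leaves s^2 - 8s + 52 = 0.
The quadratic formula then gives s = 4 ± 6j.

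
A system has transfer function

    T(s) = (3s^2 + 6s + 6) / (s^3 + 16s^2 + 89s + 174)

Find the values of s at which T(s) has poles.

The poles are the roots of the denominator s^3 + 16s^2 + 89s + 174 = 0.
Trying s = -6: the polynomial evaluates to 0, so (s + 6) is a factor.
Dividing out leaves s^2 + 10s + 29 = 0.
The quadratic formula then gives s = -5 ± 2j.

s = -6, -5 + 2j, -5 - 2j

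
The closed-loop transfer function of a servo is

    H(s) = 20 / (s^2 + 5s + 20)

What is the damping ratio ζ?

Compare the denominator to the standard form s^2 + 2ζωₙs + ωₙ².
ωₙ² = 20, so ωₙ = √20 ≈ 4.472 rad/s.
2ζωₙ = 5, so ζ = 5/(2·√20) ≈ 0.5590.
With ζ = 0.5590 the response is underdamped.

ζ ≈ 0.5590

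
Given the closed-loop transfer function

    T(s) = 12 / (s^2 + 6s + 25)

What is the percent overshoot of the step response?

Comparing s^2 + 6s + 25 to s^2 + 2ζωₙs + ωₙ²: ωₙ = 5 rad/s and ζ = 6/(2·5) = 0.6.
%OS = 100·exp(−πζ/√(1−ζ²)) = 100·exp(−π·0.6/√(1−0.6²)) ≈ 9.48%.

%OS ≈ 9.48%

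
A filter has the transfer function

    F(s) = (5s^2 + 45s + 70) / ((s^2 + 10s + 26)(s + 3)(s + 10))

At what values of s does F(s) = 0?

s = -2, -7

Set the numerator to zero: 5s^2 + 45s + 70 = 0, i.e. 5·(s^2 + 9s + 14) = 0.
Factoring: (s + 2)(s + 7) = 0.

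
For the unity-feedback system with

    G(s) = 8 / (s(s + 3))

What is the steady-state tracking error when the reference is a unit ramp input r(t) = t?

e_ss = 0.3750

G(s) has one pole at the origin.
This is a Type 1 system. Kv = lim_{s→0} s·G(s) = 8/3.
e_ss = 1/Kv = 1/(8/3) = 3/8 ≈ 0.3750.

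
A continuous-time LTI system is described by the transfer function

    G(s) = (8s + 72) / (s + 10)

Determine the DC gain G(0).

Set s = 0: G(0) = (72) / (10) = 36/5.

G(0) = 36/5 ≈ 7.200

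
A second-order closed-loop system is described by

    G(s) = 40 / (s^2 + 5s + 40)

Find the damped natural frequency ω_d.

ω_d ≈ 5.809 rad/s

Comparing s^2 + 5s + 40 to s^2 + 2ζωₙs + ωₙ²: ωₙ = √40 ≈ 6.325 rad/s and ζ = 5/(2·√40) ≈ 0.3953.
ζωₙ = 5/2 = 2.5, so ω_d = ωₙ√(1−ζ²) = √(ωₙ² − (ζωₙ)²) = √(40 − 2.5²) = √33.75 ≈ 5.809 rad/s.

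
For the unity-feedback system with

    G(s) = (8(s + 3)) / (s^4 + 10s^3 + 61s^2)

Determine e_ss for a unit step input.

e_ss = 0

G(s) has 2 poles at the origin.
This is a Type 2 system; for a step input the steady-state error is zero.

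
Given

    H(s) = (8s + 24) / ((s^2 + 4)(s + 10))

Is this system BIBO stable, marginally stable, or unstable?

The poles can be read from the denominator factors: s = 2j, -2j, -10.
Since the simple pole(s) at s = 2j, -2j lie on the jω-axis with none in the right half-plane, the system is marginally stable.

marginally stable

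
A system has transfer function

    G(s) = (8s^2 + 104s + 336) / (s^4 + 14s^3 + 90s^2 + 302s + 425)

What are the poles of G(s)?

The poles are the roots of the denominator s^4 + 14s^3 + 90s^2 + 302s + 425 = 0.
No real roots exist; factor into two real quadratics: (s^2 + 8s + 17)(s^2 + 6s + 25) = 0.
Each quadratic gives a conjugate pair via the quadratic formula.

s = -4 ± j, -3 ± 4j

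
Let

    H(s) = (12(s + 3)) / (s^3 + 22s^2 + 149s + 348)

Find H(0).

Set s = 0: H(0) = (36) / (348) = 3/29.

H(0) = 3/29 ≈ 0.1034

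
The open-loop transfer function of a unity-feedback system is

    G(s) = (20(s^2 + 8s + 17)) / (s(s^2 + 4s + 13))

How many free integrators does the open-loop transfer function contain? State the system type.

Type 1

The denominator has 1 factor of s at the origin (free integrator), so this is a Type 1 system.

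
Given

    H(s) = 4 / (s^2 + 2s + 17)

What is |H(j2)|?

|H(j2)| ≈ 0.2941

Substitute s = j2: numerator = 4, denominator = 13 + j4.
|H(j2)| = |4| / |13 + j4| = 4 / 13.601 ≈ 0.2941.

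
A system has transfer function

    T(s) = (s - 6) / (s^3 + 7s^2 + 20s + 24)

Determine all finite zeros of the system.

s = 6

Set the numerator to zero: s - 6 = 0.
So s = 6.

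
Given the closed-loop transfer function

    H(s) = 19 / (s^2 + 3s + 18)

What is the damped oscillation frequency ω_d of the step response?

ω_d ≈ 3.969 rad/s

Comparing s^2 + 3s + 18 to s^2 + 2ζωₙs + ωₙ²: ωₙ = √18 ≈ 4.243 rad/s and ζ = 3/(2·√18) ≈ 0.3536.
ζωₙ = 3/2 = 1.5, so ω_d = ωₙ√(1−ζ²) = √(ωₙ² − (ζωₙ)²) = √(18 − 1.5²) = √15.75 ≈ 3.969 rad/s.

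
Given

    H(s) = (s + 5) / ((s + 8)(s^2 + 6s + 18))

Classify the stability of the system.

The poles can be read from the denominator factors: s = -8, -3 + 3j, -3 - 3j.
Since all poles lie strictly in the left half-plane, the system is stable.

stable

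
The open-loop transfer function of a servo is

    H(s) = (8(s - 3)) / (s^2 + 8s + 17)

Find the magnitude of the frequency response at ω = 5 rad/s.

Substitute s = j5: numerator = -24 + j40, denominator = -8 + j40.
|H(j5)| = |-24 + j40| / |-8 + j40| = 46.648 / 40.792 ≈ 1.144.

|H(j5)| ≈ 1.144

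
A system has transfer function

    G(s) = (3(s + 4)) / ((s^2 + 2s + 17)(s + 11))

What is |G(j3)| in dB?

|G(j3)|_dB ≈ -17.6 dB

Substitute s = j3: numerator = 12 + j9, denominator = 70 + j90.
|G(j3)| = |12 + j9| / |70 + j90| = 15 / 114.02 ≈ 0.1316.
In decibels: 20·log₁₀(0.1316) ≈ -17.6 dB.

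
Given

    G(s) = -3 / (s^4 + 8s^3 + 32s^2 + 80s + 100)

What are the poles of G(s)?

The poles are the roots of the denominator s^4 + 8s^3 + 32s^2 + 80s + 100 = 0.
No real roots exist; factor into two real quadratics: (s^2 + 2s + 10)(s^2 + 6s + 10) = 0.
Each quadratic gives a conjugate pair via the quadratic formula.

s = -1 ± 3j, -3 ± j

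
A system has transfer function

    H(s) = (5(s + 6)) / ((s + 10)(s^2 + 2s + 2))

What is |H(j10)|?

|H(j10)| ≈ 0.04122

Substitute s = j10: numerator = 30 + j50, denominator = -1180 - j780.
|H(j10)| = |30 + j50| / |-1180 - j780| = 58.310 / 1414.5 ≈ 0.04122.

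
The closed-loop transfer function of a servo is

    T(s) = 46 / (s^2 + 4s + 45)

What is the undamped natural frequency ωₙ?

ωₙ ≈ 6.708 rad/s

Compare the denominator to the standard form s^2 + 2ζωₙs + ωₙ².
ωₙ² = 45, so ωₙ = √45 ≈ 6.708 rad/s.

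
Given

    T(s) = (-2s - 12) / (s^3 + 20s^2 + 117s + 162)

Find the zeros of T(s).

Set the numerator to zero: -2s - 12 = 0, i.e. -2·(s + 6) = 0.
So s = -6.

s = -6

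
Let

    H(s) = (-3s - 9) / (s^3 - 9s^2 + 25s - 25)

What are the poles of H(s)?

s = 2 + j, 2 - j, 5

The poles are the roots of the denominator s^3 - 9s^2 + 25s - 25 = 0.
Trying s = 5: the polynomial evaluates to 0, so (s - 5) is a factor.
Dividing out leaves s^2 - 4s + 5 = 0.
The quadratic formula then gives s = 2 ± 1j.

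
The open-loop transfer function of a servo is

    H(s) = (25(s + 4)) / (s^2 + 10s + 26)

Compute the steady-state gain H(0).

At s = 0 each factor (s + a) contributes a and each (s^2 + bs + c) contributes c.
H(0) = 25·(4) / ((26)) = 100/26 = 50/13.

H(0) = 50/13 ≈ 3.846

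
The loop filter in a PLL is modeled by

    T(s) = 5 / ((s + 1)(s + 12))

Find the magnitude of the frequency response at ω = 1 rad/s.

|T(j1)| ≈ 0.2936

Substitute s = j1: numerator = 5, denominator = 11 + j13.
|T(j1)| = |5| / |11 + j13| = 5 / 17.029 ≈ 0.2936.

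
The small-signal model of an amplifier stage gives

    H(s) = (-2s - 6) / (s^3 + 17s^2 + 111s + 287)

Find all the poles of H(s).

s = -5 + 4j, -5 - 4j, -7

The poles are the roots of the denominator s^3 + 17s^2 + 111s + 287 = 0.
Trying s = -7: the polynomial evaluates to 0, so (s + 7) is a factor.
Dividing out leaves s^2 + 10s + 41 = 0.
The quadratic formula then gives s = -5 ± 4j.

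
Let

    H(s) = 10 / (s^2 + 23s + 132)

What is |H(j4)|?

Substitute s = j4: numerator = 10, denominator = 116 + j92.
|H(j4)| = |10| / |116 + j92| = 10 / 148.05 ≈ 0.06754.

|H(j4)| ≈ 0.06754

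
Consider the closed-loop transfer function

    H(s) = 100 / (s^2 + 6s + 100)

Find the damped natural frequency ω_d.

Comparing s^2 + 6s + 100 to s^2 + 2ζωₙs + ωₙ²: ωₙ = 10 rad/s and ζ = 6/(2·10) = 0.3.
ζωₙ = 6/2 = 3, so ω_d = ωₙ√(1−ζ²) = √(ωₙ² − (ζωₙ)²) = √(100 − 3²) = √91 ≈ 9.539 rad/s.

ω_d ≈ 9.539 rad/s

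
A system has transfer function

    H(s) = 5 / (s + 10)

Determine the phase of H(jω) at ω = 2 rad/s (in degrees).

∠H(j2) ≈ -11.31°

At s = j2: numerator = 5, denominator = 10 + j2.
∠H = ∠num − ∠den = 0° − (11.310°) = -11.31°.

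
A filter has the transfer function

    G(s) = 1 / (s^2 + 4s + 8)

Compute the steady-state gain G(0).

Set s = 0: G(0) = (1) / (8) = 1/8.

G(0) = 1/8 ≈ 0.1250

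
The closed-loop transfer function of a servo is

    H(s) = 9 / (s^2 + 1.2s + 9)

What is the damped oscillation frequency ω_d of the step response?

ω_d ≈ 2.939 rad/s

Comparing s^2 + 1.2s + 9 to s^2 + 2ζωₙs + ωₙ²: ωₙ = 3 rad/s and ζ = 1.2/(2·3) = 0.2.
ζωₙ = 1.2/2 = 0.6, so ω_d = ωₙ√(1−ζ²) = √(ωₙ² − (ζωₙ)²) = √(9 − 0.6²) = √8.64 ≈ 2.939 rad/s.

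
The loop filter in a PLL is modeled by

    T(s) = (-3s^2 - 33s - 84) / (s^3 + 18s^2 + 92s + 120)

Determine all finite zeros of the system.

s = -4, -7

Set the numerator to zero: -3s^2 - 33s - 84 = 0, i.e. -3·(s^2 + 11s + 28) = 0.
Factoring: (s + 4)(s + 7) = 0.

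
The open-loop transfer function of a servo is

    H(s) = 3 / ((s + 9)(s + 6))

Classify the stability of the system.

The poles can be read from the denominator factors: s = -9, -6.
Since all poles lie strictly in the left half-plane, the system is stable.

stable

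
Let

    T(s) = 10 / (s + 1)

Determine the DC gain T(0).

T(0) = 10

Set s = 0: T(0) = (10) / (1) = 10.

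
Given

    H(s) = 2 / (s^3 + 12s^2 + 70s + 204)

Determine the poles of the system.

s = -3 + 5j, -3 - 5j, -6

The poles are the roots of the denominator s^3 + 12s^2 + 70s + 204 = 0.
Trying s = -6: the polynomial evaluates to 0, so (s + 6) is a factor.
Dividing out leaves s^2 + 6s + 34 = 0.
The quadratic formula then gives s = -3 ± 5j.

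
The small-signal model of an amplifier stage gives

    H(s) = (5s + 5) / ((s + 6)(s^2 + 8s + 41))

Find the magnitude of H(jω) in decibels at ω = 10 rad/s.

Substitute s = j10: numerator = 5 + j50, denominator = -1154 - j110.
|H(j10)| = |5 + j50| / |-1154 - j110| = 50.249 / 1159.2 ≈ 0.04335.
In decibels: 20·log₁₀(0.04335) ≈ -27.3 dB.

|H(j10)|_dB ≈ -27.3 dB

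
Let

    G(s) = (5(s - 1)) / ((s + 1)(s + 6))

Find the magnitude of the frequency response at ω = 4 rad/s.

|G(j4)| ≈ 0.6934

Substitute s = j4: numerator = -5 + j20, denominator = -10 + j28.
|G(j4)| = |-5 + j20| / |-10 + j28| = 20.616 / 29.732 ≈ 0.6934.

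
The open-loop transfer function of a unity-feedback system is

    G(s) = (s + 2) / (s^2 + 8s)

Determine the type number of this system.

Type 1

The denominator has 1 factor of s at the origin (free integrator), so this is a Type 1 system.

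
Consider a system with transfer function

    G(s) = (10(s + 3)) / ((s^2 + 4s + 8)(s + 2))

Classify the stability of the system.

stable

The poles can be read from the denominator factors: s = -2 ± 2j, -2.
Since all poles lie strictly in the left half-plane, the system is stable.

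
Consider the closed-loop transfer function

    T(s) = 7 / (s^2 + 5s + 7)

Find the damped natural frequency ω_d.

Comparing s^2 + 5s + 7 to s^2 + 2ζωₙs + ωₙ²: ωₙ = √7 ≈ 2.646 rad/s and ζ = 5/(2·√7) ≈ 0.9449.
ζωₙ = 5/2 = 2.5, so ω_d = ωₙ√(1−ζ²) = √(ωₙ² − (ζωₙ)²) = √(7 − 2.5²) = √0.75 ≈ 0.8660 rad/s.

ω_d ≈ 0.8660 rad/s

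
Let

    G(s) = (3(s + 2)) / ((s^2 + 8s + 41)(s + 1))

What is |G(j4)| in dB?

|G(j4)|_dB ≈ -21.9 dB

Substitute s = j4: numerator = 6 + j12, denominator = -103 + j132.
|G(j4)| = |6 + j12| / |-103 + j132| = 13.416 / 167.43 ≈ 0.08013.
In decibels: 20·log₁₀(0.08013) ≈ -21.9 dB.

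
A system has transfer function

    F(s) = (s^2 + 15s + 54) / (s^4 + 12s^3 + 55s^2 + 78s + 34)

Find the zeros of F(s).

Set the numerator to zero: s^2 + 15s + 54 = 0.
Factoring: (s + 9)(s + 6) = 0.

s = -9, -6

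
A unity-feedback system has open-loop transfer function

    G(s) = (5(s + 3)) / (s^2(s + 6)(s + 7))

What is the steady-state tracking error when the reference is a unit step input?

e_ss = 0

G(s) has 2 poles at the origin.
This is a Type 2 system; for a step input the steady-state error is zero.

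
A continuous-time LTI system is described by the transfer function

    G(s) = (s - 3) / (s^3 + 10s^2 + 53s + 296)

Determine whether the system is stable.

stable

The denominator s^3 + 10s^2 + 53s + 296 factors as (s^2 + 2s + 37)(s + 8), giving poles at s = -1 + 6j, -1 - 6j, -8.
Since all poles lie strictly in the left half-plane, the system is stable.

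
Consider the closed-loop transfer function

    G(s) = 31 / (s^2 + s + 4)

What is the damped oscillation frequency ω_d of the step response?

ω_d ≈ 1.936 rad/s

Comparing s^2 + s + 4 to s^2 + 2ζωₙs + ωₙ²: ωₙ = 2 rad/s and ζ = 1/(2·2) = 0.25.
ζωₙ = 1/2 = 0.5, so ω_d = ωₙ√(1−ζ²) = √(ωₙ² − (ζωₙ)²) = √(4 − 0.5²) = √3.75 ≈ 1.936 rad/s.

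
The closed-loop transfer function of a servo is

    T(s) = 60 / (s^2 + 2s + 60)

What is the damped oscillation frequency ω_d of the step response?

Comparing s^2 + 2s + 60 to s^2 + 2ζωₙs + ωₙ²: ωₙ = √60 ≈ 7.746 rad/s and ζ = 2/(2·√60) ≈ 0.1291.
ζωₙ = 2/2 = 1, so ω_d = ωₙ√(1−ζ²) = √(ωₙ² − (ζωₙ)²) = √(60 − 1²) = √59 ≈ 7.681 rad/s.

ω_d ≈ 7.681 rad/s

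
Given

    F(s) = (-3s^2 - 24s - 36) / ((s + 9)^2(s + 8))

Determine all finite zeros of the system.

s = -2, -6

Set the numerator to zero: -3s^2 - 24s - 36 = 0, i.e. -3·(s^2 + 8s + 12) = 0.
Factoring: (s + 2)(s + 6) = 0.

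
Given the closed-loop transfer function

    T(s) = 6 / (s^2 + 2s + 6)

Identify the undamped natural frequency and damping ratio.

ωₙ ≈ 2.449 rad/s, ζ ≈ 0.4082

Compare the denominator to the standard form s^2 + 2ζωₙs + ωₙ².
ωₙ² = 6, so ωₙ = √6 ≈ 2.449 rad/s.
2ζωₙ = 2, so ζ = 2/(2·√6) ≈ 0.4082.
With ζ = 0.4082 the response is underdamped.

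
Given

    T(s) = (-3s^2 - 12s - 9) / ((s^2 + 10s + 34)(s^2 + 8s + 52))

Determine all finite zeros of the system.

s = -3, -1

Set the numerator to zero: -3s^2 - 12s - 9 = 0, i.e. -3·(s^2 + 4s + 3) = 0.
Factoring: (s + 3)(s + 1) = 0.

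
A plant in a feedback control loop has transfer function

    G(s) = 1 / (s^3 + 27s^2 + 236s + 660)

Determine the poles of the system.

s = -10, -11, -6

The poles are the roots of the denominator s^3 + 27s^2 + 236s + 660 = 0.
Trying s = -10: the polynomial evaluates to 0, so (s + 10) is a factor.
Dividing out leaves s^2 + 17s + 66 = 0.
Factoring the quadratic: (s + 11)(s + 6) = 0.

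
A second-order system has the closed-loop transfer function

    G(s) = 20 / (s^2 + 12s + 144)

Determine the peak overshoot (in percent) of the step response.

%OS ≈ 16.3%

Comparing s^2 + 12s + 144 to s^2 + 2ζωₙs + ωₙ²: ωₙ = 12 rad/s and ζ = 12/(2·12) = 0.5.
%OS = 100·exp(−πζ/√(1−ζ²)) = 100·exp(−π·0.5/√(1−0.5²)) ≈ 16.3%.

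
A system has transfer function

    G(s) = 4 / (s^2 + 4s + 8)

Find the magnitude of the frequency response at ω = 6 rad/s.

|G(j6)| ≈ 0.1085

Substitute s = j6: numerator = 4, denominator = -28 + j24.
|G(j6)| = |4| / |-28 + j24| = 4 / 36.878 ≈ 0.1085.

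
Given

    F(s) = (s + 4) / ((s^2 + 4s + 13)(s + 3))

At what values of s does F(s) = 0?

s = -4

Set the numerator to zero: s + 4 = 0.
So s = -4.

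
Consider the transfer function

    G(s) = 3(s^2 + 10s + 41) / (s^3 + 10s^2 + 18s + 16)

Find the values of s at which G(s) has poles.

s = -1 ± j, -8

The poles are the roots of the denominator s^3 + 10s^2 + 18s + 16 = 0.
Trying s = -8: the polynomial evaluates to 0, so (s + 8) is a factor.
Dividing out leaves s^2 + 2s + 2 = 0.
The quadratic formula then gives s = -1 ± 1j.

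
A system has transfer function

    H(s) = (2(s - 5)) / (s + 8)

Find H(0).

H(0) = -5/4 ≈ -1.250

Set s = 0: H(0) = (-10) / (8) = -5/4.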